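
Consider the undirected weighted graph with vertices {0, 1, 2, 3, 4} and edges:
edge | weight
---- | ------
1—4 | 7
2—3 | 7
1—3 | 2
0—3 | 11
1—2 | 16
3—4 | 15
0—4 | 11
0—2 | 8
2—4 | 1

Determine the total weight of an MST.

18

Sort edges by weight, then run Kruskal:
2—4 (1): add. Components now {0} {1} {2,4} {3}
1—3 (2): add. Components now {0} {1,3} {2,4}
1—4 (7): add. Components now {0} {1,2,3,4}
2—3 (7): skip — 2 and 3 already connected.
0—2 (8): add. Components now {0,1,2,3,4}
MST edges: 2—4, 1—3, 1—4, 0—2; total weight 1+2+7+8 = 18.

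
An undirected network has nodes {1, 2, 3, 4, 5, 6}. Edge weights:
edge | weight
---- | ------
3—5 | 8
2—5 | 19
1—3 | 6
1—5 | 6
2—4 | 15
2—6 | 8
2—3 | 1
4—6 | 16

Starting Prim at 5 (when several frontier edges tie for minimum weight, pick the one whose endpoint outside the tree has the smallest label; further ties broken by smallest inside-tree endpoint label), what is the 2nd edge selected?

Prim's algorithm from 5:
Step 1: frontier [1—5 6, 3—5 8, 2—5 19] → take 1—5 (6); add 1.
Step 2: frontier [1—3 6, 3—5 8, 2—5 19] → take 1—3 (6); add 3.
Step 3: frontier [2—3 1, 2—5 19] → take 2—3 (1); add 2.
Step 4: frontier [2—6 8, 2—4 15] → take 2—6 (8); add 6.
Step 5: frontier [2—4 15, 4—6 16] → take 2—4 (15); add 4.
The 2nd edge added is 1—3.

1-3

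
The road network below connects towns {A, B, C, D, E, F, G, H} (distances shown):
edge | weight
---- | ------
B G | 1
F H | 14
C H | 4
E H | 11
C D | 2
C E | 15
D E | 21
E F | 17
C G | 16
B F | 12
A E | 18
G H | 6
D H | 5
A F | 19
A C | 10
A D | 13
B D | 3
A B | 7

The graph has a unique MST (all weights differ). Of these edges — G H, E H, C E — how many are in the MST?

1

Sort edges by weight, then run Kruskal:
B G (1): add — endpoints in different components.
C D (2): add — endpoints in different components.
B D (3): add — endpoints in different components.
C H (4): add — endpoints in different components.
D H (5): skip — D and H already connected.
G H (6): skip — G and H already connected.
A B (7): add — endpoints in different components.
A C (10): skip — A and C already connected.
E H (11): add — endpoints in different components.
B F (12): add — endpoints in different components.
MST edge set: {B G, C D, B D, C H, A B, E H, B F}.
Of the listed edges, {E H} are in the MST → 1.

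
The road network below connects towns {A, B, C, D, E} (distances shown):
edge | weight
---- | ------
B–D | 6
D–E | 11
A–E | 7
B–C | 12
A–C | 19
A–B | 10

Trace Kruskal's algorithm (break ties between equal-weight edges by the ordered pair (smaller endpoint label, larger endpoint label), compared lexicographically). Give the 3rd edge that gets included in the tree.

A-B

Kruskal: consider edges lightest-first.
B–D (6): add. Components now {A} {B,D} {C} {E}
A–E (7): add. Components now {A,E} {B,D} {C}
A–B (10): add. Components now {A,B,D,E} {C}
D–E (11): skip — D and E already connected.
B–C (12): add. Components now {A,B,C,D,E}
The 3rd edge added is A–B.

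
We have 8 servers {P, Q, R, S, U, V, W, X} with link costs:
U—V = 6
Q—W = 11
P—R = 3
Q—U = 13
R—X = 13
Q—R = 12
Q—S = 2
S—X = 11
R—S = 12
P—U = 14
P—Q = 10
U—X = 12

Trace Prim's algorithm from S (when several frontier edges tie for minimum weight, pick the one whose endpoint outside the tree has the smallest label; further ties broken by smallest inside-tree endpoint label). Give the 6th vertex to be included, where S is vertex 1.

Grow the tree from S using Prim:
Step 1: cheapest edge leaving the tree is Q—S (2); add Q.
Step 2: cheapest edge leaving the tree is P—Q (10); add P.
Step 3: cheapest edge leaving the tree is P—R (3); add R.
Step 4: cheapest edge leaving the tree is Q—W (11); add W.
Step 5: cheapest edge leaving the tree is S—X (11); add X.
Step 6: cheapest edge leaving the tree is U—X (12); add U.
Step 7: cheapest edge leaving the tree is U—V (6); add V.
Vertex order: S, Q, P, R, W, X, U, V. The 6th vertex is X.

X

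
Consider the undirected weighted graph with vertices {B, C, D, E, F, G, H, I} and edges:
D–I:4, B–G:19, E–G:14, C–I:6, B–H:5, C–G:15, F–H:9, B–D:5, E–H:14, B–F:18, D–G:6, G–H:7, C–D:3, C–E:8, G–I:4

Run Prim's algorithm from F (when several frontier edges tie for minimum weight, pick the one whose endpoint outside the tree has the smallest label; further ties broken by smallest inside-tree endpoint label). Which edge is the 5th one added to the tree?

D-I

Prim's algorithm from F:
Step 1: cheapest edge leaving the tree is F–H (9); add H.
Step 2: cheapest edge leaving the tree is B–H (5); add B.
Step 3: cheapest edge leaving the tree is B–D (5); add D.
Step 4: cheapest edge leaving the tree is C–D (3); add C.
Step 5: cheapest edge leaving the tree is D–I (4); add I.
Step 6: cheapest edge leaving the tree is G–I (4); add G.
Step 7: cheapest edge leaving the tree is C–E (8); add E.
The 5th edge added is D–I.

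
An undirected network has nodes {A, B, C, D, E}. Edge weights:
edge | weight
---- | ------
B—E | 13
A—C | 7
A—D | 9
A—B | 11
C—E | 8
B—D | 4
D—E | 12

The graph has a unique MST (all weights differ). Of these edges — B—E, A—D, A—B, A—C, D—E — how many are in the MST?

Kruskal's algorithm — process edges by increasing weight (ties by edge label):
B—D (4): add — endpoints in different components.
A—C (7): add — endpoints in different components.
C—E (8): add — endpoints in different components.
A—D (9): add — endpoints in different components.
MST edge set: {B—D, A—C, C—E, A—D}.
Of the listed edges, {A—D, A—C} are in the MST → 2.

2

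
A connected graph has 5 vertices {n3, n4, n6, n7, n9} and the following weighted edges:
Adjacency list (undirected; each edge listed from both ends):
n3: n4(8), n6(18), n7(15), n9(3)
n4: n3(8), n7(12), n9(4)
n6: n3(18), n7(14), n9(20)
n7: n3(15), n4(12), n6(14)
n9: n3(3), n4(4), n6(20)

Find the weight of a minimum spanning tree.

33

Kruskal's algorithm — process edges by increasing weight (ties by edge label):
n3—n9 (3): add. Components now {n7} {n4} {n3,n9} {n6}
n4—n9 (4): add. Components now {n7} {n3,n4,n9} {n6}
n3—n4 (8): skip — n4 and n3 already connected.
n4—n7 (12): add. Components now {n3,n4,n7,n9} {n6}
n6—n7 (14): add. Components now {n3,n4,n6,n7,n9}
MST edges: n3—n9, n4—n9, n4—n7, n6—n7; total weight 3+4+12+14 = 33.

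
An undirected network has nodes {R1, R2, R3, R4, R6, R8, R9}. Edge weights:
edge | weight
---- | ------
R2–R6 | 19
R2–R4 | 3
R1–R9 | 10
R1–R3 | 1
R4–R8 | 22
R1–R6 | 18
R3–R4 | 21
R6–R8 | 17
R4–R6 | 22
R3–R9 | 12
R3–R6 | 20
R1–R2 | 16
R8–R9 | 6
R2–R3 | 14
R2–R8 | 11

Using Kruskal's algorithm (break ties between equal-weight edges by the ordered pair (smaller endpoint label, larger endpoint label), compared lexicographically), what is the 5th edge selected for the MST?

Kruskal: consider edges lightest-first.
R1–R3 (1): add. Components now {R1,R3} {R4} {R6} {R9} {R8} {R2}
R2–R4 (3): add. Components now {R1,R3} {R2,R4} {R6} {R9} {R8}
R8–R9 (6): add. Components now {R1,R3} {R2,R4} {R6} {R8,R9}
R1–R9 (10): add. Components now {R1,R3,R8,R9} {R2,R4} {R6}
R2–R8 (11): add. Components now {R1,R2,R3,R4,R8,R9} {R6}
R3–R9 (12): skip — R9 and R3 already connected.
R2–R3 (14): skip — R2 and R3 already connected.
R1–R2 (16): skip — R1 and R2 already connected.
R6–R8 (17): add. Components now {R1,R2,R3,R4,R6,R8,R9}
The 5th edge added is R2–R8.

R2-R8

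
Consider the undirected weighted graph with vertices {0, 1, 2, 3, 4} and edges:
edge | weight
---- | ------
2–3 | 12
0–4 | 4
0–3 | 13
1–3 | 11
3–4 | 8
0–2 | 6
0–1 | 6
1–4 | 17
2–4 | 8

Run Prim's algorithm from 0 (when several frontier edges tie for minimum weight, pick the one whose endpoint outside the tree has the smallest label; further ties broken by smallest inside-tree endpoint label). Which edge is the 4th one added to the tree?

Grow the tree from 0 using Prim:
Step 1: cheapest edge leaving the tree is 0–4 (4); add 4.
Step 2: cheapest edge leaving the tree is 0–1 (6); add 1.
Step 3: cheapest edge leaving the tree is 0–2 (6); add 2.
Step 4: cheapest edge leaving the tree is 3–4 (8); add 3.
The 4th edge added is 3–4.

3-4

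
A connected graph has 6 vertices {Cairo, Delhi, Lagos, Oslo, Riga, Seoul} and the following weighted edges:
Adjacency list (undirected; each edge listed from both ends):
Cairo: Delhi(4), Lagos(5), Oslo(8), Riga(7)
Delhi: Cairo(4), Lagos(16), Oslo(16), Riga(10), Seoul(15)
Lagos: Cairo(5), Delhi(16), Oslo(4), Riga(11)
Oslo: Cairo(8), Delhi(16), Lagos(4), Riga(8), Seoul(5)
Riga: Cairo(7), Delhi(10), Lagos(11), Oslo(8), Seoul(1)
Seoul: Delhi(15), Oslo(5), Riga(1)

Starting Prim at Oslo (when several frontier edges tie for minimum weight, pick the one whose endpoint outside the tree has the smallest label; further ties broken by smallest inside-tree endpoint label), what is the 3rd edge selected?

Grow the tree from Oslo using Prim:
Step 1: cheapest edge leaving the tree is Lagos-Oslo (4); add Lagos.
Step 2: cheapest edge leaving the tree is Cairo-Lagos (5); add Cairo.
Step 3: cheapest edge leaving the tree is Cairo-Delhi (4); add Delhi.
Step 4: cheapest edge leaving the tree is Oslo-Seoul (5); add Seoul.
Step 5: cheapest edge leaving the tree is Riga-Seoul (1); add Riga.
The 3rd edge added is Cairo-Delhi.

Cairo-Delhi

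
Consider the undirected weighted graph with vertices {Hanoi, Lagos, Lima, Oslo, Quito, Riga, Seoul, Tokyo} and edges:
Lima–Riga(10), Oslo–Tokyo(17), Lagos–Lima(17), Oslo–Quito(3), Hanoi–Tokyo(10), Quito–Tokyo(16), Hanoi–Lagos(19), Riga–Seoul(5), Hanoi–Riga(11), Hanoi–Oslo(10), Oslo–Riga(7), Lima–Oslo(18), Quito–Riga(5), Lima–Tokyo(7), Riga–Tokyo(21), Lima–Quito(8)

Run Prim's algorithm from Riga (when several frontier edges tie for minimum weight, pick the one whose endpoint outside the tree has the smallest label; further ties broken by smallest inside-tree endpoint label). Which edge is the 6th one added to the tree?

Hanoi-Oslo

Grow the tree from Riga using Prim:
Step 1: cheapest edge leaving the tree is Quito–Riga (5); add Quito.
Step 2: cheapest edge leaving the tree is Oslo–Quito (3); add Oslo.
Step 3: cheapest edge leaving the tree is Riga–Seoul (5); add Seoul.
Step 4: cheapest edge leaving the tree is Lima–Quito (8); add Lima.
Step 5: cheapest edge leaving the tree is Lima–Tokyo (7); add Tokyo.
Step 6: cheapest edge leaving the tree is Hanoi–Oslo (10); add Hanoi.
Step 7: cheapest edge leaving the tree is Lagos–Lima (17); add Lagos.
The 6th edge added is Hanoi–Oslo.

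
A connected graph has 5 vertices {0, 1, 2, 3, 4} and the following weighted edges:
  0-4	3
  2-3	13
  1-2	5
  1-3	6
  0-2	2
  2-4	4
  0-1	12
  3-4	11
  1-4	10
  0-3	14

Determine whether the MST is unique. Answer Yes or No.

Yes

Kruskal's algorithm — process edges by increasing weight (ties by edge label):
0-2 (2): add. Components now {0,2} {1} {3} {4}
0-4 (3): add. Components now {0,2,4} {1} {3}
2-4 (4): skip — 2 and 4 already connected.
1-2 (5): add. Components now {0,1,2,4} {3}
1-3 (6): add. Components now {0,1,2,3,4}
Every non-tree edge has weight strictly greater than the heaviest edge on the tree path between its endpoints, so the MST is unique.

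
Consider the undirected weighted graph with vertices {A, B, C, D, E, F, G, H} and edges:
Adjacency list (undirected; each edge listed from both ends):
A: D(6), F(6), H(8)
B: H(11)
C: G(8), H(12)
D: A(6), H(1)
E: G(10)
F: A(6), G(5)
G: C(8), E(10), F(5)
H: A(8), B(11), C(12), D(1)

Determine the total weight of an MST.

Sort edges by weight, then run Kruskal:
D—H (1): add — endpoints in different components.
F—G (5): add — endpoints in different components.
A—D (6): add — endpoints in different components.
A—F (6): add — endpoints in different components.
A—H (8): skip — A and H already connected.
C—G (8): add — endpoints in different components.
E—G (10): add — endpoints in different components.
B—H (11): add — endpoints in different components.
MST edges: D—H, F—G, A—D, A—F, C—G, E—G, B—H; total weight 1+5+6+6+8+10+11 = 47.

47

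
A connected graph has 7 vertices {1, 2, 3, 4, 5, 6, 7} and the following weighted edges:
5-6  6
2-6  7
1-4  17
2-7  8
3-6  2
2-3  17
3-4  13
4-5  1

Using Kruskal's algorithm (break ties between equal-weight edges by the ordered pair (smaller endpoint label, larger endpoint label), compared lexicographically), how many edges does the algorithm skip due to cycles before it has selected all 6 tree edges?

1

Sort edges by weight, then run Kruskal:
4-5 (1): add — endpoints in different components.
3-6 (2): add — endpoints in different components.
5-6 (6): add — endpoints in different components.
2-6 (7): add — endpoints in different components.
2-7 (8): add — endpoints in different components.
3-4 (13): skip — 3 and 4 already connected.
1-4 (17): add — endpoints in different components.
Edges rejected before the tree was complete: 1.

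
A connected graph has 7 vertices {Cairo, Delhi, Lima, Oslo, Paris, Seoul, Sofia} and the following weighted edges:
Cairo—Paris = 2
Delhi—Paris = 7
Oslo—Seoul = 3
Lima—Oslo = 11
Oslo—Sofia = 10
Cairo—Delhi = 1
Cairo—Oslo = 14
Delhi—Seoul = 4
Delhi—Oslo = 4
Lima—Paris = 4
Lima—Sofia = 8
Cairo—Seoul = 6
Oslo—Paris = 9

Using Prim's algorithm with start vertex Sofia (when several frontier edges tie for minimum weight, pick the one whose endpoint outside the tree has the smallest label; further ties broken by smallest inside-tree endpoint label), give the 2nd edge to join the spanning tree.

Lima-Paris

Grow the tree from Sofia using Prim:
Step 1: frontier [Lima—Sofia 8, Oslo—Sofia 10] → take Lima—Sofia (8); add Lima.
Step 2: frontier [Lima—Paris 4, Lima—Oslo 11, Oslo—Sofia 10] → take Lima—Paris (4); add Paris.
Step 3: frontier [Lima—Oslo 11, Cairo—Paris 2, Delhi—Paris 7, Oslo—Paris 9, Oslo—Sofia 10] → take Cairo—Paris (2); add Cairo.
Step 4: frontier [Cairo—Delhi 1, Cairo—Seoul 6, Cairo—Oslo 14, Lima—Oslo 11, Delhi—Paris 7, Oslo—Paris 9, Oslo—Sofia 10] → take Cairo—Delhi (1); add Delhi.
Step 5: frontier [Cairo—Seoul 6, Cairo—Oslo 14, Delhi—Oslo 4, Delhi—Seoul 4, Lima—Oslo 11, Oslo—Paris 9, Oslo—Sofia 10] → take Delhi—Oslo (4); add Oslo.
Step 6: frontier [Cairo—Seoul 6, Delhi—Seoul 4, Oslo—Seoul 3] → take Oslo—Seoul (3); add Seoul.
The 2nd edge added is Lima—Paris.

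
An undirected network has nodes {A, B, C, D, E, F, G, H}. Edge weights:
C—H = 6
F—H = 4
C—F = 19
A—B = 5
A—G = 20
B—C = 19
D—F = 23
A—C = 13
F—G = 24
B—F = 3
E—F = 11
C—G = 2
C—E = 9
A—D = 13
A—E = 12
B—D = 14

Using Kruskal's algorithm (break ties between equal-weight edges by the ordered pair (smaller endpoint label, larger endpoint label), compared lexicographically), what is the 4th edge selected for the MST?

Sort edges by weight, then run Kruskal:
C—G (2): add — endpoints in different components.
B—F (3): add — endpoints in different components.
F—H (4): add — endpoints in different components.
A—B (5): add — endpoints in different components.
C—H (6): add — endpoints in different components.
C—E (9): add — endpoints in different components.
E—F (11): skip — E and F already connected.
A—E (12): skip — A and E already connected.
A—C (13): skip — A and C already connected.
A—D (13): add — endpoints in different components.
The 4th edge added is A—B.

A-B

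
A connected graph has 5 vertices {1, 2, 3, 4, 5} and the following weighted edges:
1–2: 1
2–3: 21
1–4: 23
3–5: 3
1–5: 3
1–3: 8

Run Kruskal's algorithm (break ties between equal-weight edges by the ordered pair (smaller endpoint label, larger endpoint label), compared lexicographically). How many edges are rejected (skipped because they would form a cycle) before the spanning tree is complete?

Kruskal's algorithm — process edges by increasing weight (ties by edge label):
1–2 (1): add — endpoints in different components.
1–5 (3): add — endpoints in different components.
3–5 (3): add — endpoints in different components.
1–3 (8): skip — 1 and 3 already connected.
2–3 (21): skip — 2 and 3 already connected.
1–4 (23): add — endpoints in different components.
Edges rejected before the tree was complete: 2.

2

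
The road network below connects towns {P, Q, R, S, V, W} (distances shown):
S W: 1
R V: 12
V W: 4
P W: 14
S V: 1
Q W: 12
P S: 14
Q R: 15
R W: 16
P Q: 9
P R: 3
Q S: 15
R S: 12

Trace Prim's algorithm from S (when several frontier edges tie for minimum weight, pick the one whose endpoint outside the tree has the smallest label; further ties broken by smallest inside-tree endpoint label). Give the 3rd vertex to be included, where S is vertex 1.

Grow the tree from S using Prim:
Step 1: frontier [S V 1, S W 1, R S 12, P S 14, Q S 15] → take S V (1); add V.
Step 2: frontier [S W 1, R S 12, P S 14, Q S 15, V W 4, R V 12] → take S W (1); add W.
Step 3: frontier [R S 12, P S 14, Q S 15, R V 12, Q W 12, P W 14, R W 16] → take Q W (12); add Q.
Step 4: frontier [P Q 9, Q R 15, R S 12, P S 14, R V 12, P W 14, R W 16] → take P Q (9); add P.
Step 5: frontier [P R 3, Q R 15, R S 12, R V 12, R W 16] → take P R (3); add R.
Vertex order: S, V, W, Q, P, R. The 3rd vertex is W.

W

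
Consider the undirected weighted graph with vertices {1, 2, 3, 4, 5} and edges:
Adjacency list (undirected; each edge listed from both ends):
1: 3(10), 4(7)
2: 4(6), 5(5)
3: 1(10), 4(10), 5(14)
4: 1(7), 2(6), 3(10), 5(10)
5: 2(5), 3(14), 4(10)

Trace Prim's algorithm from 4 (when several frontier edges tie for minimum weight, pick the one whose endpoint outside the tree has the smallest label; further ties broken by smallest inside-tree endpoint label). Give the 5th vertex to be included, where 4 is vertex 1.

Prim, starting at 4.
Step 1: frontier [2-4 6, 1-4 7, 3-4 10, 4-5 10] → take 2-4 (6); add 2.
Step 2: frontier [2-5 5, 1-4 7, 3-4 10, 4-5 10] → take 2-5 (5); add 5.
Step 3: frontier [1-4 7, 3-4 10, 3-5 14] → take 1-4 (7); add 1.
Step 4: frontier [1-3 10, 3-4 10, 3-5 14] → take 1-3 (10); add 3.
Vertex order: 4, 2, 5, 1, 3. The 5th vertex is 3.

3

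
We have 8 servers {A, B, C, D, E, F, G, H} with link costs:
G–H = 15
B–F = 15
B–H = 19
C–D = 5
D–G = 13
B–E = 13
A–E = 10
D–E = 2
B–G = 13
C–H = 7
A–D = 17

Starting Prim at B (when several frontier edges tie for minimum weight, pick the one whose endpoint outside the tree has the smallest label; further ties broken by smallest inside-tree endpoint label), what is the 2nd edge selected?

Grow the tree from B using Prim:
Step 1: cheapest edge leaving the tree is B–E (13); add E.
Step 2: cheapest edge leaving the tree is D–E (2); add D.
Step 3: cheapest edge leaving the tree is C–D (5); add C.
Step 4: cheapest edge leaving the tree is C–H (7); add H.
Step 5: cheapest edge leaving the tree is A–E (10); add A.
Step 6: cheapest edge leaving the tree is B–G (13); add G.
Step 7: cheapest edge leaving the tree is B–F (15); add F.
The 2nd edge added is D–E.

D-E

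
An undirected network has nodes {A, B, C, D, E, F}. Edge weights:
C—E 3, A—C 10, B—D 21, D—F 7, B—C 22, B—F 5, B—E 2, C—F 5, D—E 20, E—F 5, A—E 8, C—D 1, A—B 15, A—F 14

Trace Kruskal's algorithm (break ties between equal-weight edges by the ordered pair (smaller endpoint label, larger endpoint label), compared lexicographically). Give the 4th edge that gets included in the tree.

Kruskal's algorithm — process edges by increasing weight (ties by edge label):
C—D (1): add — endpoints in different components.
B—E (2): add — endpoints in different components.
C—E (3): add — endpoints in different components.
B—F (5): add — endpoints in different components.
C—F (5): skip — C and F already connected.
E—F (5): skip — E and F already connected.
D—F (7): skip — D and F already connected.
A—E (8): add — endpoints in different components.
The 4th edge added is B—F.

B-F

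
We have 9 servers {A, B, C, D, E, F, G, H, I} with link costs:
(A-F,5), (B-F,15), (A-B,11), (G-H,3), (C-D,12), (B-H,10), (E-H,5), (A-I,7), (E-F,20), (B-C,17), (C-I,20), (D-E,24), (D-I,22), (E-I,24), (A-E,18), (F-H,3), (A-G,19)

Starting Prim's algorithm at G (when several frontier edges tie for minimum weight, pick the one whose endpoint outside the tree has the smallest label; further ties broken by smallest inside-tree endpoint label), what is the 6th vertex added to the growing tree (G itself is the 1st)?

I

Grow the tree from G using Prim:
Step 1: cheapest edge leaving the tree is G-H (3); add H.
Step 2: cheapest edge leaving the tree is F-H (3); add F.
Step 3: cheapest edge leaving the tree is A-F (5); add A.
Step 4: cheapest edge leaving the tree is E-H (5); add E.
Step 5: cheapest edge leaving the tree is A-I (7); add I.
Step 6: cheapest edge leaving the tree is B-H (10); add B.
Step 7: cheapest edge leaving the tree is B-C (17); add C.
Step 8: cheapest edge leaving the tree is C-D (12); add D.
Vertex order: G, H, F, A, E, I, B, C, D. The 6th vertex is I.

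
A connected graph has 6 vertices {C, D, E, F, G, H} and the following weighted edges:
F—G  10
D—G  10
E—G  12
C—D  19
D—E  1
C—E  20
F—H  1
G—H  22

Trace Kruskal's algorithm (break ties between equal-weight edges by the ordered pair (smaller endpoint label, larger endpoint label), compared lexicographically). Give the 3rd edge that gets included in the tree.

D-G

Sort edges by weight, then run Kruskal:
D—E (1): add. Components now {C} {D,E} {F} {G} {H}
F—H (1): add. Components now {C} {D,E} {F,H} {G}
D—G (10): add. Components now {C} {D,E,G} {F,H}
F—G (10): add. Components now {C} {D,E,F,G,H}
E—G (12): skip — E and G already connected.
C—D (19): add. Components now {C,D,E,F,G,H}
The 3rd edge added is D—G.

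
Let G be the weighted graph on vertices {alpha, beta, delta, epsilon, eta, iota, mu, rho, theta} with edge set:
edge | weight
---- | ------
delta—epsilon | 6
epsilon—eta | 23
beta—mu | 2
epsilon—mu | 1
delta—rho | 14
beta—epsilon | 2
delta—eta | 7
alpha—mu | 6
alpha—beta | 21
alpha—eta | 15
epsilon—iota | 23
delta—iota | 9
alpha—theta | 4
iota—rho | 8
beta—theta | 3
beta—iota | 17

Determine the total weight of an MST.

40

Grow the tree from eta using Prim:
Step 1: cheapest edge leaving the tree is delta—eta (7); add delta.
Step 2: cheapest edge leaving the tree is delta—epsilon (6); add epsilon.
Step 3: cheapest edge leaving the tree is epsilon—mu (1); add mu.
Step 4: cheapest edge leaving the tree is beta—epsilon (2); add beta.
Step 5: cheapest edge leaving the tree is beta—theta (3); add theta.
Step 6: cheapest edge leaving the tree is alpha—theta (4); add alpha.
Step 7: cheapest edge leaving the tree is delta—iota (9); add iota.
Step 8: cheapest edge leaving the tree is iota—rho (8); add rho.
MST edges: delta—eta, delta—epsilon, epsilon—mu, beta—epsilon, beta—theta, alpha—theta, delta—iota, iota—rho; total weight 7+6+1+2+3+4+9+8 = 40.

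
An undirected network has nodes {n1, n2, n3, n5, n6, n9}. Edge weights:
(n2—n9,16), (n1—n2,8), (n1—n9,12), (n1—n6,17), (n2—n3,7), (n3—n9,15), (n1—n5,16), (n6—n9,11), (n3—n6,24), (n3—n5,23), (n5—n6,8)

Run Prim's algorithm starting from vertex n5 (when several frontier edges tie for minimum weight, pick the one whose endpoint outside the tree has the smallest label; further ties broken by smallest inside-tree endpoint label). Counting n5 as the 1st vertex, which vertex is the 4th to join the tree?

n1

Prim's algorithm from n5:
Step 1: frontier [n5—n6 8, n1—n5 16, n3—n5 23] → take n5—n6 (8); add n6.
Step 2: frontier [n1—n5 16, n3—n5 23, n6—n9 11, n1—n6 17, n3—n6 24] → take n6—n9 (11); add n9.
Step 3: frontier [n1—n5 16, n3—n5 23, n1—n6 17, n3—n6 24, n1—n9 12, n3—n9 15, n2—n9 16] → take n1—n9 (12); add n1.
Step 4: frontier [n1—n2 8, n3—n5 23, n3—n6 24, n3—n9 15, n2—n9 16] → take n1—n2 (8); add n2.
Step 5: frontier [n2—n3 7, n3—n5 23, n3—n6 24, n3—n9 15] → take n2—n3 (7); add n3.
Vertex order: n5, n6, n9, n1, n2, n3. The 4th vertex is n1.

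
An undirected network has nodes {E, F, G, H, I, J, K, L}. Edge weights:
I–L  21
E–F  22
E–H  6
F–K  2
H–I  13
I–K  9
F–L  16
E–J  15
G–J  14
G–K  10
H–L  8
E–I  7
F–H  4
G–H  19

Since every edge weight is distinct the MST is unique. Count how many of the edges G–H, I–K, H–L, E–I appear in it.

2

Kruskal's algorithm — process edges by increasing weight (ties by edge label):
F–K (2): add — endpoints in different components.
F–H (4): add — endpoints in different components.
E–H (6): add — endpoints in different components.
E–I (7): add — endpoints in different components.
H–L (8): add — endpoints in different components.
I–K (9): skip — I and K already connected.
G–K (10): add — endpoints in different components.
H–I (13): skip — H and I already connected.
G–J (14): add — endpoints in different components.
MST edge set: {F–K, F–H, E–H, E–I, H–L, G–K, G–J}.
Of the listed edges, {H–L, E–I} are in the MST → 2.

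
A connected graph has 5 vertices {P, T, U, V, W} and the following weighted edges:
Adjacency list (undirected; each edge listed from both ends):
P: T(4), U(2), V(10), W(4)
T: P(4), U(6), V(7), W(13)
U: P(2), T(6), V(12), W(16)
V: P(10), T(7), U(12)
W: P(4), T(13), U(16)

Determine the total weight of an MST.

17

Prim's algorithm from V:
Step 1: frontier [T–V 7, P–V 10, U–V 12] → take T–V (7); add T.
Step 2: frontier [P–T 4, T–U 6, T–W 13, P–V 10, U–V 12] → take P–T (4); add P.
Step 3: frontier [P–U 2, P–W 4, T–U 6, T–W 13, U–V 12] → take P–U (2); add U.
Step 4: frontier [P–W 4, T–W 13, U–W 16] → take P–W (4); add W.
MST edges: T–V, P–T, P–U, P–W; total weight 7+4+2+4 = 17.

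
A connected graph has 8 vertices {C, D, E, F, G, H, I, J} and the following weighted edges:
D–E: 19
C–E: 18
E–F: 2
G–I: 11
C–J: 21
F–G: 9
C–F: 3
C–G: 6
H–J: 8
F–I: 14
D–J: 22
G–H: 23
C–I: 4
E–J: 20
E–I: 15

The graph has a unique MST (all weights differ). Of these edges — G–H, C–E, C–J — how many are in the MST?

0

Kruskal's algorithm — process edges by increasing weight (ties by edge label):
E–F (2): add — endpoints in different components.
C–F (3): add — endpoints in different components.
C–I (4): add — endpoints in different components.
C–G (6): add — endpoints in different components.
H–J (8): add — endpoints in different components.
F–G (9): skip — F and G already connected.
G–I (11): skip — G and I already connected.
F–I (14): skip — F and I already connected.
E–I (15): skip — E and I already connected.
C–E (18): skip — C and E already connected.
D–E (19): add — endpoints in different components.
E–J (20): add — endpoints in different components.
MST edge set: {E–F, C–F, C–I, C–G, H–J, D–E, E–J}.
Of the listed edges, {} are in the MST → 0.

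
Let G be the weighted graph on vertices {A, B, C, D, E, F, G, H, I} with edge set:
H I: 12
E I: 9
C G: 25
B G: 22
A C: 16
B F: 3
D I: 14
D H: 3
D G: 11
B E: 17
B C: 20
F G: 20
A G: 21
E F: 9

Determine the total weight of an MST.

83

Grow the tree from C using Prim:
Step 1: cheapest edge leaving the tree is A C (16); add A.
Step 2: cheapest edge leaving the tree is B C (20); add B.
Step 3: cheapest edge leaving the tree is B F (3); add F.
Step 4: cheapest edge leaving the tree is E F (9); add E.
Step 5: cheapest edge leaving the tree is E I (9); add I.
Step 6: cheapest edge leaving the tree is H I (12); add H.
Step 7: cheapest edge leaving the tree is D H (3); add D.
Step 8: cheapest edge leaving the tree is D G (11); add G.
MST edges: A C, B C, B F, E F, E I, H I, D H, D G; total weight 16+20+3+9+9+12+3+11 = 83.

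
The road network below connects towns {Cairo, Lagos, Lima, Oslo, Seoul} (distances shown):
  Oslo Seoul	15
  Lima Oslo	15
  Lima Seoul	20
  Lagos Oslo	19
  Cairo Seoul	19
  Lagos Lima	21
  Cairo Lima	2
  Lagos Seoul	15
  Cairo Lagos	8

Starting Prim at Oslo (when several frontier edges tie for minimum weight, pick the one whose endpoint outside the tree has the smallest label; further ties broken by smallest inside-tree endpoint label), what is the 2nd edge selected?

Cairo-Lima

Grow the tree from Oslo using Prim:
Step 1: frontier [Lima Oslo 15, Oslo Seoul 15, Lagos Oslo 19] → take Lima Oslo (15); add Lima.
Step 2: frontier [Cairo Lima 2, Lima Seoul 20, Lagos Lima 21, Oslo Seoul 15, Lagos Oslo 19] → take Cairo Lima (2); add Cairo.
Step 3: frontier [Cairo Lagos 8, Cairo Seoul 19, Lima Seoul 20, Lagos Lima 21, Oslo Seoul 15, Lagos Oslo 19] → take Cairo Lagos (8); add Lagos.
Step 4: frontier [Cairo Seoul 19, Lagos Seoul 15, Lima Seoul 20, Oslo Seoul 15] → take Lagos Seoul (15); add Seoul.
The 2nd edge added is Cairo Lima.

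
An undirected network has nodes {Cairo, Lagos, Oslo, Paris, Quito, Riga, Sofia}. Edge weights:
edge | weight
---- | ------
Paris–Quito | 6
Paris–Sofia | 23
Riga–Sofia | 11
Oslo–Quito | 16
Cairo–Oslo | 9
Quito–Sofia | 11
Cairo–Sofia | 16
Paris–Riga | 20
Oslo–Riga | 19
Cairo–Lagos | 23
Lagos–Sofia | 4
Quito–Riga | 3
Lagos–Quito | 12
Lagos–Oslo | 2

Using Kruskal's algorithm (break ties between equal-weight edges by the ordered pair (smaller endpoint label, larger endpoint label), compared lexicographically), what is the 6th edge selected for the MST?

Quito-Sofia

Kruskal: consider edges lightest-first.
Lagos–Oslo (2): add. Components now {Paris} {Cairo} {Lagos,Oslo} {Sofia} {Quito} {Riga}
Quito–Riga (3): add. Components now {Paris} {Cairo} {Lagos,Oslo} {Sofia} {Quito,Riga}
Lagos–Sofia (4): add. Components now {Paris} {Cairo} {Lagos,Oslo,Sofia} {Quito,Riga}
Paris–Quito (6): add. Components now {Paris,Quito,Riga} {Cairo} {Lagos,Oslo,Sofia}
Cairo–Oslo (9): add. Components now {Paris,Quito,Riga} {Cairo,Lagos,Oslo,Sofia}
Quito–Sofia (11): add. Components now {Cairo,Lagos,Oslo,Paris,Quito,Riga,Sofia}
The 6th edge added is Quito–Sofia.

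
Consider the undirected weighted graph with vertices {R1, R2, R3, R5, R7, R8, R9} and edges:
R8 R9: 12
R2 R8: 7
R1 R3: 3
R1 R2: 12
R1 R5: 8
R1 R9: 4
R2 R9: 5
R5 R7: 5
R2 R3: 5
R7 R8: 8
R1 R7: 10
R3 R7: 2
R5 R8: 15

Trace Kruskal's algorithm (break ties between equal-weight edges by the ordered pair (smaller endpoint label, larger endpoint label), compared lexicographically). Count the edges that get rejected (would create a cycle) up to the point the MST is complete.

Sort edges by weight, then run Kruskal:
R3 R7 (2): add — endpoints in different components.
R1 R3 (3): add — endpoints in different components.
R1 R9 (4): add — endpoints in different components.
R2 R3 (5): add — endpoints in different components.
R2 R9 (5): skip — R2 and R9 already connected.
R5 R7 (5): add — endpoints in different components.
R2 R8 (7): add — endpoints in different components.
Edges rejected before the tree was complete: 1.

1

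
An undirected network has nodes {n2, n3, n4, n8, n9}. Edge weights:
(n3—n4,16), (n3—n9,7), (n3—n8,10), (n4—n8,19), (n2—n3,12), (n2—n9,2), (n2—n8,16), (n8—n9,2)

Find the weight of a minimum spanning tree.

Grow the tree from n9 using Prim:
Step 1: frontier [n2—n9 2, n8—n9 2, n3—n9 7] → take n2—n9 (2); add n2.
Step 2: frontier [n2—n3 12, n2—n8 16, n8—n9 2, n3—n9 7] → take n8—n9 (2); add n8.
Step 3: frontier [n2—n3 12, n3—n8 10, n4—n8 19, n3—n9 7] → take n3—n9 (7); add n3.
Step 4: frontier [n3—n4 16, n4—n8 19] → take n3—n4 (16); add n4.
MST edges: n2—n9, n8—n9, n3—n9, n3—n4; total weight 2+2+7+16 = 27.

27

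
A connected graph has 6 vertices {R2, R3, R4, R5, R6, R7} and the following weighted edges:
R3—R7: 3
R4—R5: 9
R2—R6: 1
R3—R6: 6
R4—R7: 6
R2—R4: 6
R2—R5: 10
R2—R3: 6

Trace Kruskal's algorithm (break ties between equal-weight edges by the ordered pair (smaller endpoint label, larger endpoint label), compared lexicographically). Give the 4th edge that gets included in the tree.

R2-R4

Sort edges by weight, then run Kruskal:
R2—R6 (1): add. Components now {R4} {R5} {R2,R6} {R7} {R3}
R3—R7 (3): add. Components now {R4} {R5} {R2,R6} {R3,R7}
R2—R3 (6): add. Components now {R4} {R5} {R2,R3,R6,R7}
R2—R4 (6): add. Components now {R2,R3,R4,R6,R7} {R5}
R3—R6 (6): skip — R6 and R3 already connected.
R4—R7 (6): skip — R4 and R7 already connected.
R4—R5 (9): add. Components now {R2,R3,R4,R5,R6,R7}
The 4th edge added is R2—R4.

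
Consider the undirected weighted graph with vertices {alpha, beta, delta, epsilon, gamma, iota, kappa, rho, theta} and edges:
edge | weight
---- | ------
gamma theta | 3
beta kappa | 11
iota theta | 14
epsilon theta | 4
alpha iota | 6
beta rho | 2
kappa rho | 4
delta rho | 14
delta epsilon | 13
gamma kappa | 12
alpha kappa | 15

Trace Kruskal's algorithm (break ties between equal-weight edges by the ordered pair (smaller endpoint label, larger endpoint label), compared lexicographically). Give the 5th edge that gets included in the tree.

Sort edges by weight, then run Kruskal:
beta rho (2): add — endpoints in different components.
gamma theta (3): add — endpoints in different components.
epsilon theta (4): add — endpoints in different components.
kappa rho (4): add — endpoints in different components.
alpha iota (6): add — endpoints in different components.
beta kappa (11): skip — beta and kappa already connected.
gamma kappa (12): add — endpoints in different components.
delta epsilon (13): add — endpoints in different components.
delta rho (14): skip — delta and rho already connected.
iota theta (14): add — endpoints in different components.
The 5th edge added is alpha iota.

alpha-iota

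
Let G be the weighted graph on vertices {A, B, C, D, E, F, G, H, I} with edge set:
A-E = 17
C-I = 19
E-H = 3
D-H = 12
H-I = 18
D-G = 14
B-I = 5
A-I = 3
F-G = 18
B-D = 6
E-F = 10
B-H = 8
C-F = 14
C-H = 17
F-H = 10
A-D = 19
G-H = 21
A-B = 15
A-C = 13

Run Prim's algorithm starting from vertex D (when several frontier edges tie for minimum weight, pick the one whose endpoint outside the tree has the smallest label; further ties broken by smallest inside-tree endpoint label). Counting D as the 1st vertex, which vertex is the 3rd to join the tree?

Prim's algorithm from D:
Step 1: cheapest edge leaving the tree is B-D (6); add B.
Step 2: cheapest edge leaving the tree is B-I (5); add I.
Step 3: cheapest edge leaving the tree is A-I (3); add A.
Step 4: cheapest edge leaving the tree is B-H (8); add H.
Step 5: cheapest edge leaving the tree is E-H (3); add E.
Step 6: cheapest edge leaving the tree is E-F (10); add F.
Step 7: cheapest edge leaving the tree is A-C (13); add C.
Step 8: cheapest edge leaving the tree is D-G (14); add G.
Vertex order: D, B, I, A, H, E, F, C, G. The 3rd vertex is I.

I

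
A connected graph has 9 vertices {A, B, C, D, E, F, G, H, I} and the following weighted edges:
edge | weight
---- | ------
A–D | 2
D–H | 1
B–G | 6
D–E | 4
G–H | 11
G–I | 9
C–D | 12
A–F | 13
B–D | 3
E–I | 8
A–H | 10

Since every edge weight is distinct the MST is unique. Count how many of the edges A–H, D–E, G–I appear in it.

Sort edges by weight, then run Kruskal:
D–H (1): add — endpoints in different components.
A–D (2): add — endpoints in different components.
B–D (3): add — endpoints in different components.
D–E (4): add — endpoints in different components.
B–G (6): add — endpoints in different components.
E–I (8): add — endpoints in different components.
G–I (9): skip — G and I already connected.
A–H (10): skip — A and H already connected.
G–H (11): skip — G and H already connected.
C–D (12): add — endpoints in different components.
A–F (13): add — endpoints in different components.
MST edge set: {D–H, A–D, B–D, D–E, B–G, E–I, C–D, A–F}.
Of the listed edges, {D–E} are in the MST → 1.

1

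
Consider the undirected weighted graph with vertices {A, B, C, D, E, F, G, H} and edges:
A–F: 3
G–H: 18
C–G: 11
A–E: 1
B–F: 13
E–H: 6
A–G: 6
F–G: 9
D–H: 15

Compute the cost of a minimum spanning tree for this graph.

Prim, starting at D.
Step 1: cheapest edge leaving the tree is D–H (15); add H.
Step 2: cheapest edge leaving the tree is E–H (6); add E.
Step 3: cheapest edge leaving the tree is A–E (1); add A.
Step 4: cheapest edge leaving the tree is A–F (3); add F.
Step 5: cheapest edge leaving the tree is A–G (6); add G.
Step 6: cheapest edge leaving the tree is C–G (11); add C.
Step 7: cheapest edge leaving the tree is B–F (13); add B.
MST edges: D–H, E–H, A–E, A–F, A–G, C–G, B–F; total weight 15+6+1+3+6+11+13 = 55.

55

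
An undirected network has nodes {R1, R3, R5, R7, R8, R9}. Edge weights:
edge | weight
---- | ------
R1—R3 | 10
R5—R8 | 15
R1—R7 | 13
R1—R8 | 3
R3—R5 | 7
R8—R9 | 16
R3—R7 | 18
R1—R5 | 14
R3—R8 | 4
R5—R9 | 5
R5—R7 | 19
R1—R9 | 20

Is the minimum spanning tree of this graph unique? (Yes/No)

Kruskal: consider edges lightest-first.
R1—R8 (3): add. Components now {R7} {R1,R8} {R3} {R9} {R5}
R3—R8 (4): add. Components now {R7} {R1,R3,R8} {R9} {R5}
R5—R9 (5): add. Components now {R7} {R1,R3,R8} {R5,R9}
R3—R5 (7): add. Components now {R7} {R1,R3,R5,R8,R9}
R1—R3 (10): skip — R3 and R1 already connected.
R1—R7 (13): add. Components now {R1,R3,R5,R7,R8,R9}
Every non-tree edge has weight strictly greater than the heaviest edge on the tree path between its endpoints, so the MST is unique.

Yes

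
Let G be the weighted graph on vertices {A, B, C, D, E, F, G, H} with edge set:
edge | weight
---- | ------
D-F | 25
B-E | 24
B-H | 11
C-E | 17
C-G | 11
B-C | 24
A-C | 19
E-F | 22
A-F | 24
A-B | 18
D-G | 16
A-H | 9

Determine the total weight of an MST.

105

Prim, starting at A.
Step 1: cheapest edge leaving the tree is A-H (9); add H.
Step 2: cheapest edge leaving the tree is B-H (11); add B.
Step 3: cheapest edge leaving the tree is A-C (19); add C.
Step 4: cheapest edge leaving the tree is C-G (11); add G.
Step 5: cheapest edge leaving the tree is D-G (16); add D.
Step 6: cheapest edge leaving the tree is C-E (17); add E.
Step 7: cheapest edge leaving the tree is E-F (22); add F.
MST edges: A-H, B-H, A-C, C-G, D-G, C-E, E-F; total weight 9+11+19+11+16+17+22 = 105.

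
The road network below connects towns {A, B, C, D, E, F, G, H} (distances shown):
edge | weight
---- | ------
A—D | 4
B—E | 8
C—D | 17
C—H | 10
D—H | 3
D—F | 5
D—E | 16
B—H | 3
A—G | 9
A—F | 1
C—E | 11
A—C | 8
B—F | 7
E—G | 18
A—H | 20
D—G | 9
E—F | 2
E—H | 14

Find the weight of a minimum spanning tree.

Kruskal's algorithm — process edges by increasing weight (ties by edge label):
A—F (1): add — endpoints in different components.
E—F (2): add — endpoints in different components.
B—H (3): add — endpoints in different components.
D—H (3): add — endpoints in different components.
A—D (4): add — endpoints in different components.
D—F (5): skip — D and F already connected.
B—F (7): skip — B and F already connected.
A—C (8): add — endpoints in different components.
B—E (8): skip — B and E already connected.
A—G (9): add — endpoints in different components.
MST edges: A—F, E—F, B—H, D—H, A—D, A—C, A—G; total weight 1+2+3+3+4+8+9 = 30.

30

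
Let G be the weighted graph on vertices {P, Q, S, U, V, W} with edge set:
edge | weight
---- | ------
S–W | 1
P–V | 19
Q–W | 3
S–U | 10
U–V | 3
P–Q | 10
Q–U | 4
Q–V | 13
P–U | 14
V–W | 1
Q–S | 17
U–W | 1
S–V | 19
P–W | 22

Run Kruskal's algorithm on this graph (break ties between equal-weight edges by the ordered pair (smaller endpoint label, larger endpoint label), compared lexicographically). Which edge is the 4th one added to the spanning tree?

Q-W

Kruskal's algorithm — process edges by increasing weight (ties by edge label):
S–W (1): add — endpoints in different components.
U–W (1): add — endpoints in different components.
V–W (1): add — endpoints in different components.
Q–W (3): add — endpoints in different components.
U–V (3): skip — V and U already connected.
Q–U (4): skip — Q and U already connected.
P–Q (10): add — endpoints in different components.
The 4th edge added is Q–W.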